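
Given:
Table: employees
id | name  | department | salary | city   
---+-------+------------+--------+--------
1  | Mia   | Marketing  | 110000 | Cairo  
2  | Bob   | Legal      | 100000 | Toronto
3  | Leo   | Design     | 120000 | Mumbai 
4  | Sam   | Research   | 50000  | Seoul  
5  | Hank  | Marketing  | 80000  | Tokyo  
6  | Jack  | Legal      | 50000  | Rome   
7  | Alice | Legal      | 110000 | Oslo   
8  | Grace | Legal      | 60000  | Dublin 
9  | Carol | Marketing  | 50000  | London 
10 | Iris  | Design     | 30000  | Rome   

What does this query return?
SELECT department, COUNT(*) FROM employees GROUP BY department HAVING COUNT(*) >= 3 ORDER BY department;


Groups with count >= 3:
  Legal: 4 -> PASS
  Marketing: 3 -> PASS
  Design: 2 -> filtered out
  Research: 1 -> filtered out


2 groups:
Legal, 4
Marketing, 3


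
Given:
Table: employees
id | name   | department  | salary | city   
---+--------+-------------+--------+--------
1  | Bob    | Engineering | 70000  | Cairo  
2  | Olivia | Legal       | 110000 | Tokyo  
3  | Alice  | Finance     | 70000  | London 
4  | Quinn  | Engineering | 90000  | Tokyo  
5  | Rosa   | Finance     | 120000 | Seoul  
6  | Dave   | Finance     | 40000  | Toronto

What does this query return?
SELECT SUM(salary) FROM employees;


SUM(salary) = 70000 + 110000 + 70000 + 90000 + 120000 + 40000 = 500000

500000


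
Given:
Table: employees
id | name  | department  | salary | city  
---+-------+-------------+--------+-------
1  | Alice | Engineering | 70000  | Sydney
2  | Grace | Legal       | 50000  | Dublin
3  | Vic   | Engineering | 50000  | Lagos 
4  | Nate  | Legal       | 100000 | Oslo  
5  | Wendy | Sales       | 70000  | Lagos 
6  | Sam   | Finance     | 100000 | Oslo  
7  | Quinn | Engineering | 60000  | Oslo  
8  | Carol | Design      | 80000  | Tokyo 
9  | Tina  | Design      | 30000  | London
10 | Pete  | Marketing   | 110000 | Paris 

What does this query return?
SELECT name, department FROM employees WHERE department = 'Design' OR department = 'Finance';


Filtering: department = 'Design' OR 'Finance'
Matching: 3 rows

3 rows:
Sam, Finance
Carol, Design
Tina, Design


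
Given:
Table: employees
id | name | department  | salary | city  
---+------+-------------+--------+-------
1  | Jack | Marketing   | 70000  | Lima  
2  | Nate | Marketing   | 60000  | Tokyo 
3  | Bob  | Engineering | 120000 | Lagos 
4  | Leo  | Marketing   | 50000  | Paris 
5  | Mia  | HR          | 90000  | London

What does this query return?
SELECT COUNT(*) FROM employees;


COUNT(*) counts all rows

5


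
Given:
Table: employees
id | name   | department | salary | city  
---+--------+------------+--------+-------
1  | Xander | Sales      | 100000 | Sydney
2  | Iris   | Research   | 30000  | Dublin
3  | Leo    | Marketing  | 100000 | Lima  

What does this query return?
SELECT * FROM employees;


SELECT * returns all 3 rows with all columns

3 rows:
1, Xander, Sales, 100000, Sydney
2, Iris, Research, 30000, Dublin
3, Leo, Marketing, 100000, Lima


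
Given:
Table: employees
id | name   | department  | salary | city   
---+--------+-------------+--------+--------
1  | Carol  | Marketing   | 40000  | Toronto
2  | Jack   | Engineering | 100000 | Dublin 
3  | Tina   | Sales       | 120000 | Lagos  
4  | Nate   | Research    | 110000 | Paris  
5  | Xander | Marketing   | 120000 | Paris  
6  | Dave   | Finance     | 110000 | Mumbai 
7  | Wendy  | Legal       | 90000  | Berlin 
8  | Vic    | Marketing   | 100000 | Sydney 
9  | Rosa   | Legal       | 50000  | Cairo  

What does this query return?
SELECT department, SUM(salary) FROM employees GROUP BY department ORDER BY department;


Summing salary within each department:
  Engineering: 100000 = 100000
  Finance: 110000 = 110000
  Legal: 90000 + 50000 = 140000
  Marketing: 40000 + 120000 + 100000 = 260000
  Research: 110000 = 110000
  Sales: 120000 = 120000


6 groups:
Engineering, 100000
Finance, 110000
Legal, 140000
Marketing, 260000
Research, 110000
Sales, 120000


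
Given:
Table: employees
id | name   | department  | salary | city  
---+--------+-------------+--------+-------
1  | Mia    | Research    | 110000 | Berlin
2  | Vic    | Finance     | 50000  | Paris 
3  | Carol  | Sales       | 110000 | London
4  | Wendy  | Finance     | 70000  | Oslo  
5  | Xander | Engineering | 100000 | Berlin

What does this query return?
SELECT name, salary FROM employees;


Projecting columns: name, salary

5 rows:
Mia, 110000
Vic, 50000
Carol, 110000
Wendy, 70000
Xander, 100000


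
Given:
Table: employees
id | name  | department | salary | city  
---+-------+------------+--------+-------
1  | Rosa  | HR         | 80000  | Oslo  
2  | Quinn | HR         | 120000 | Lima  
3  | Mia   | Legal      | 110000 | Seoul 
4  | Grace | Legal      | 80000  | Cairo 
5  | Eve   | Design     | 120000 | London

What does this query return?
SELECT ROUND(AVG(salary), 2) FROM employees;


SUM(salary) = 510000
COUNT = 5
ROUND(AVG, 2) = ROUND(510000 / 5, 2) = 102000.0

102000.0


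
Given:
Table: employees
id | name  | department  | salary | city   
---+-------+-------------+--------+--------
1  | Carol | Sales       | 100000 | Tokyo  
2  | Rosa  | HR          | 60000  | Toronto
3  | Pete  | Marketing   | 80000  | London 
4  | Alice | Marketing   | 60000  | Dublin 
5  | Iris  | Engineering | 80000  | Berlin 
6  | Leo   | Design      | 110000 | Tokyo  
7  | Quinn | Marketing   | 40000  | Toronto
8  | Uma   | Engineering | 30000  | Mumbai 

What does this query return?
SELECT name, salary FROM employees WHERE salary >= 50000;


Filtering: salary >= 50000
Matching: 6 rows

6 rows:
Carol, 100000
Rosa, 60000
Pete, 80000
Alice, 60000
Iris, 80000
Leo, 110000


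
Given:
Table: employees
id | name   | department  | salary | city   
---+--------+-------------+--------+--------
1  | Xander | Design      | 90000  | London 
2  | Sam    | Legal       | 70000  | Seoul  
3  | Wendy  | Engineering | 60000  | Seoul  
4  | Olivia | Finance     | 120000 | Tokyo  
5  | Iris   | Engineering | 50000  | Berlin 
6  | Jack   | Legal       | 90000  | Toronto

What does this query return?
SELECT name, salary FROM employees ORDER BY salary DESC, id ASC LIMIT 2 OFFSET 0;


Sort by salary DESC (id ASC tiebreak), then skip 0 and take 2
Rows 1 through 2

2 rows:
Olivia, 120000
Xander, 90000


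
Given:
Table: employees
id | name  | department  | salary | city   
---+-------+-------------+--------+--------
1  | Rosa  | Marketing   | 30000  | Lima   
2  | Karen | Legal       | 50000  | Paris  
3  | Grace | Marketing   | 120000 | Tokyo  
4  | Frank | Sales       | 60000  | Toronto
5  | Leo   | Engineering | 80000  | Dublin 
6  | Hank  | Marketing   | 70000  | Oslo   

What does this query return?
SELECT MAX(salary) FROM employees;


Salaries: 30000, 50000, 120000, 60000, 80000, 70000
MAX = 120000

120000


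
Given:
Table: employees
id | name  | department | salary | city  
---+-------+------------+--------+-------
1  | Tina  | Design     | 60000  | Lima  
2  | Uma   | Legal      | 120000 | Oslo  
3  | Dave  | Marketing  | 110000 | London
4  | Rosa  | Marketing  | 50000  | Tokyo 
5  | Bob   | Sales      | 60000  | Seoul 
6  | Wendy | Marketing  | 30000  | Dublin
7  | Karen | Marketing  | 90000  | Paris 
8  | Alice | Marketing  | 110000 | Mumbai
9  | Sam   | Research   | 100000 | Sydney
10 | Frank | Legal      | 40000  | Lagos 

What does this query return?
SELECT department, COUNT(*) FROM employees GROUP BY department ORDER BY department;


Assigning each row to its department group:
  Tina -> Design
  Uma -> Legal
  Dave -> Marketing
  Rosa -> Marketing
  Bob -> Sales
  Wendy -> Marketing
  Karen -> Marketing
  Alice -> Marketing
  Sam -> Research
  Frank -> Legal


5 groups:
Design, 1
Legal, 2
Marketing, 5
Research, 1
Sales, 1


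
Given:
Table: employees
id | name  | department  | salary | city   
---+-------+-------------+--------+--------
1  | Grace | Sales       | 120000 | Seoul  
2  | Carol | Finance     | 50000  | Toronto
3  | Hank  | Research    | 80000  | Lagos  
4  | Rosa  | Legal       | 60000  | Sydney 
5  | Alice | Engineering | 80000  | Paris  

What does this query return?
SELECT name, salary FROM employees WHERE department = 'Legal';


Filtering: department = 'Legal'
Matching rows: 1

1 rows:
Rosa, 60000


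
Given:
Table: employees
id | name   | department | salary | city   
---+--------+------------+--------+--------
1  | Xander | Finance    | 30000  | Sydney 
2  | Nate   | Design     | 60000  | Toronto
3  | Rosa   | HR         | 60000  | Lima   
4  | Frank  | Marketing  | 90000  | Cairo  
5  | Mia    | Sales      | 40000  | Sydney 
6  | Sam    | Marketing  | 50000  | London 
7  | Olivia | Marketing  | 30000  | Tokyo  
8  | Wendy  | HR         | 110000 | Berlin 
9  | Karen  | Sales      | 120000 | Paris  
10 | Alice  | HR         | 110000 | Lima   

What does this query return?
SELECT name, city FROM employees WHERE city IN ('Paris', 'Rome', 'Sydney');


Filtering: city IN ('Paris', 'Rome', 'Sydney')
Matching: 3 rows

3 rows:
Xander, Sydney
Mia, Sydney
Karen, Paris


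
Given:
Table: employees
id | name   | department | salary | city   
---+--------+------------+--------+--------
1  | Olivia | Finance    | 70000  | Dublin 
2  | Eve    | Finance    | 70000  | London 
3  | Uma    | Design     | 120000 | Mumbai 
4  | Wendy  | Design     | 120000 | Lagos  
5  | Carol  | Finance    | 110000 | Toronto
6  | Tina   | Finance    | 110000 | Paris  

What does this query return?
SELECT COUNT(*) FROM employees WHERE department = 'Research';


Counting rows where department = 'Research'


0


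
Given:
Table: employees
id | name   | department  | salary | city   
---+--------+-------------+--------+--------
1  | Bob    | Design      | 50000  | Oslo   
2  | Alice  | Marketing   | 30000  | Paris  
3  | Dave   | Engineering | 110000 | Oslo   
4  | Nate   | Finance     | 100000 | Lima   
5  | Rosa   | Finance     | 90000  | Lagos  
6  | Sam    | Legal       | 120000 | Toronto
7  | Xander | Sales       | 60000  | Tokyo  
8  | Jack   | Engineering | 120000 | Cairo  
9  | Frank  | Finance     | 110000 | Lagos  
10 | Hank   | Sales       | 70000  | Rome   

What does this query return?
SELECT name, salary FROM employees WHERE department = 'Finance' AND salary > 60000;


Filtering: department = 'Finance' AND salary > 60000
Matching: 3 rows

3 rows:
Nate, 100000
Rosa, 90000
Frank, 110000


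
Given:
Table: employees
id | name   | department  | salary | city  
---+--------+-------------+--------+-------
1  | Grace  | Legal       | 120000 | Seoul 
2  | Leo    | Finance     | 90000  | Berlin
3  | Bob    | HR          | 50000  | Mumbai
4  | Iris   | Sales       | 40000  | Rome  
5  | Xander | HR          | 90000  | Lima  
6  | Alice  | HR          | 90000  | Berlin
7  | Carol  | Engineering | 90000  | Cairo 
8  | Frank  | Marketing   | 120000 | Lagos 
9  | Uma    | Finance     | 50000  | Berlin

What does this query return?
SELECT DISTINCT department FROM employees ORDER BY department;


All 'department' values (row order): Legal, Finance, HR, Sales, HR, HR, Engineering, Marketing, Finance
Removing duplicates leaves 6 unique value(s).

6 values:
Engineering
Finance
HR
Legal
Marketing
Sales


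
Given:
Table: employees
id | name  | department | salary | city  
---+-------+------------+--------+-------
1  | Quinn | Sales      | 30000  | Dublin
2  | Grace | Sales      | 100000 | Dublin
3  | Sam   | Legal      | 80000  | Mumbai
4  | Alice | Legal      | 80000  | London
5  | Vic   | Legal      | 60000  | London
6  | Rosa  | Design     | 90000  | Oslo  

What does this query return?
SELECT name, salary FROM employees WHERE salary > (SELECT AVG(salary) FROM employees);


Subquery: AVG(salary) = 73333.33
Filtering: salary > 73333.33
  Grace (100000) -> MATCH
  Sam (80000) -> MATCH
  Alice (80000) -> MATCH
  Rosa (90000) -> MATCH


4 rows:
Grace, 100000
Sam, 80000
Alice, 80000
Rosa, 90000


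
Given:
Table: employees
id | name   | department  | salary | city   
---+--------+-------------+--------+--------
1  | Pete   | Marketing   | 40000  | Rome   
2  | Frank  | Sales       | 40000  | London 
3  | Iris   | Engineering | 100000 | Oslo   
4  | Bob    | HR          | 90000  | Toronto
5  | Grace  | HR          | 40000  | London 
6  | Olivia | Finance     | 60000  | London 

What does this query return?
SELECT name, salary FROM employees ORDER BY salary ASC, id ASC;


Sorting by salary ASC, then id ASC for ties

6 rows:
Pete, 40000
Frank, 40000
Grace, 40000
Olivia, 60000
Bob, 90000
Iris, 100000


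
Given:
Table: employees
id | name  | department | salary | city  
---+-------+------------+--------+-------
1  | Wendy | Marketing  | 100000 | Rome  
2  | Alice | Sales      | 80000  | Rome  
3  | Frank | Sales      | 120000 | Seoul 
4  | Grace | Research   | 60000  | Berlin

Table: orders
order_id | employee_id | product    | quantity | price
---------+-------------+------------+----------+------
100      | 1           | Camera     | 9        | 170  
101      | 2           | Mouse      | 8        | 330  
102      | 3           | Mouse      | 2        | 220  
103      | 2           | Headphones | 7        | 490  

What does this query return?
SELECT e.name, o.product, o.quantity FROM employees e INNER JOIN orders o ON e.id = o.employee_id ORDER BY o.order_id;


Joining employees.id = orders.employee_id:
  employee Wendy (id=1) -> order Camera
  employee Alice (id=2) -> order Mouse
  employee Frank (id=3) -> order Mouse
  employee Alice (id=2) -> order Headphones


4 rows:
Wendy, Camera, 9
Alice, Mouse, 8
Frank, Mouse, 2
Alice, Headphones, 7


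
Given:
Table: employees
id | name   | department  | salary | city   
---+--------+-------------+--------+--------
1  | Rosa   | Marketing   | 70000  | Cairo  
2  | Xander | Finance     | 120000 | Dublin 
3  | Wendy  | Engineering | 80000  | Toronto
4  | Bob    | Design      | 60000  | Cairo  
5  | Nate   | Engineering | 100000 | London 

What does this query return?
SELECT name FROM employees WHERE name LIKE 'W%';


LIKE 'W%' matches names starting with 'W'
Matching: 1

1 rows:
Wendy


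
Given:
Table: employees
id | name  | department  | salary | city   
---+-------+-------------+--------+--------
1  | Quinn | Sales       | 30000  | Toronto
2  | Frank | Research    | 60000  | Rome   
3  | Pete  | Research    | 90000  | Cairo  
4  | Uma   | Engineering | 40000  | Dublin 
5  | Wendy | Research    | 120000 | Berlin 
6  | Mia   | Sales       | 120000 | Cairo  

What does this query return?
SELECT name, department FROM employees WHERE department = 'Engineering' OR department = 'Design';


Filtering: department = 'Engineering' OR 'Design'
Matching: 1 rows

1 rows:
Uma, Engineering


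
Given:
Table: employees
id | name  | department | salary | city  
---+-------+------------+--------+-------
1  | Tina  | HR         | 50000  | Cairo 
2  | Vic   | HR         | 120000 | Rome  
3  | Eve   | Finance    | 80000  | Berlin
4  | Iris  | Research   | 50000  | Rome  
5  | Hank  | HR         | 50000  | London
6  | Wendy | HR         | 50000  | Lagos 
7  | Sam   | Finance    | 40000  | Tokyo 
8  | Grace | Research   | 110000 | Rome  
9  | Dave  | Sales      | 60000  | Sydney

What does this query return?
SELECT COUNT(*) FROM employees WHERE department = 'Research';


Counting rows where department = 'Research'
  Iris -> MATCH
  Grace -> MATCH


2


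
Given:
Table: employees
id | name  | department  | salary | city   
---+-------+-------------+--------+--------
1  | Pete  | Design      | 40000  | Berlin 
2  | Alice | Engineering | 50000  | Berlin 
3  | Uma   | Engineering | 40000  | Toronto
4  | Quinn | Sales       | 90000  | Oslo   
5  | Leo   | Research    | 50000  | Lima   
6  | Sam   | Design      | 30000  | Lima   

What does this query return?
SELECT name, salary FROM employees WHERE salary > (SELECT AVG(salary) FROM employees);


Subquery: AVG(salary) = 50000.0
Filtering: salary > 50000.0
  Quinn (90000) -> MATCH


1 rows:
Quinn, 90000


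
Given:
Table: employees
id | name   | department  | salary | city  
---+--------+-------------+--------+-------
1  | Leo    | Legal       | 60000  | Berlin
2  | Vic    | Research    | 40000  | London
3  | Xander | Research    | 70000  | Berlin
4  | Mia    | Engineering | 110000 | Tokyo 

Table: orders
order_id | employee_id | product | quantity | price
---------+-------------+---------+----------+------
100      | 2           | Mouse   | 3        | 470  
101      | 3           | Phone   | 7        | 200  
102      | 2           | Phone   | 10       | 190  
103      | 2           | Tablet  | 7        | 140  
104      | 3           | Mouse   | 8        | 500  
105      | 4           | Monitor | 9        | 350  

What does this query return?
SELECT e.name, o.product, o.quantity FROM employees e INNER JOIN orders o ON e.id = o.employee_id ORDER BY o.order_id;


Joining employees.id = orders.employee_id:
  employee Vic (id=2) -> order Mouse
  employee Xander (id=3) -> order Phone
  employee Vic (id=2) -> order Phone
  employee Vic (id=2) -> order Tablet
  employee Xander (id=3) -> order Mouse
  employee Mia (id=4) -> order Monitor


6 rows:
Vic, Mouse, 3
Xander, Phone, 7
Vic, Phone, 10
Vic, Tablet, 7
Xander, Mouse, 8
Mia, Monitor, 9


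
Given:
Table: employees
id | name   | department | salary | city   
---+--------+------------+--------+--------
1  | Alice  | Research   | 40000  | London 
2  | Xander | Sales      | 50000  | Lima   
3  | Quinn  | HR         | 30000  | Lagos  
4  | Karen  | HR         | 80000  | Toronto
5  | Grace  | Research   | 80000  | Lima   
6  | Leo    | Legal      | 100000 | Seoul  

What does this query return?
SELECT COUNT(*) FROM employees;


COUNT(*) counts all rows

6


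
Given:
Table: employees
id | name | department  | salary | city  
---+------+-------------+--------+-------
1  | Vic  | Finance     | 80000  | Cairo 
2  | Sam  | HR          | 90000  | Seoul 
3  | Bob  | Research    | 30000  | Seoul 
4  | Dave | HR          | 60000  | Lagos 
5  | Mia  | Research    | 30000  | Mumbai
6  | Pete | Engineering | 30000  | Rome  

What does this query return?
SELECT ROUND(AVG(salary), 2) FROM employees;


SUM(salary) = 320000
COUNT = 6
ROUND(AVG, 2) = ROUND(320000 / 6, 2) = 53333.33

53333.33


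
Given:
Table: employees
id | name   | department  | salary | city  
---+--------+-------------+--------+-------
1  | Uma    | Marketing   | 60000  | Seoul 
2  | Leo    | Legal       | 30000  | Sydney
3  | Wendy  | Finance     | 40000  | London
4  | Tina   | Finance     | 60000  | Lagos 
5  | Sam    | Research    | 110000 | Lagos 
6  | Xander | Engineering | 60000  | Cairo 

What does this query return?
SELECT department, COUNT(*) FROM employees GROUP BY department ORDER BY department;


Assigning each row to its department group:
  Uma -> Marketing
  Leo -> Legal
  Wendy -> Finance
  Tina -> Finance
  Sam -> Research
  Xander -> Engineering


5 groups:
Engineering, 1
Finance, 2
Legal, 1
Marketing, 1
Research, 1


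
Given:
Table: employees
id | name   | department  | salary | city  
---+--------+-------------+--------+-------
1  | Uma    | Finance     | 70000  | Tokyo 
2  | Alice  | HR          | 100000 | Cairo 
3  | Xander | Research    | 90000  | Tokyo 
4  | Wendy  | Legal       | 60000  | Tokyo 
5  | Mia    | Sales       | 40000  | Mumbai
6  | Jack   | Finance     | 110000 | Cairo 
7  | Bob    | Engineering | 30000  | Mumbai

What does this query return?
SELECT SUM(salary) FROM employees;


SUM(salary) = 70000 + 100000 + 90000 + 60000 + 40000 + 110000 + 30000 = 500000

500000


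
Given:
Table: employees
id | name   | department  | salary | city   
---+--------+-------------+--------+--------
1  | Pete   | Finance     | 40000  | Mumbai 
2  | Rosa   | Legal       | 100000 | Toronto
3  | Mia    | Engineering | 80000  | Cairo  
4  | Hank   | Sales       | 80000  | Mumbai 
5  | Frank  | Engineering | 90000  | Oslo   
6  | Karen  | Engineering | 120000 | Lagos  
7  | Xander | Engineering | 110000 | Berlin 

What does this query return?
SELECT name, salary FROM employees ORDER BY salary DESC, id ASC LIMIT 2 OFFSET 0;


Sort by salary DESC (id ASC tiebreak), then skip 0 and take 2
Rows 1 through 2

2 rows:
Karen, 120000
Xander, 110000


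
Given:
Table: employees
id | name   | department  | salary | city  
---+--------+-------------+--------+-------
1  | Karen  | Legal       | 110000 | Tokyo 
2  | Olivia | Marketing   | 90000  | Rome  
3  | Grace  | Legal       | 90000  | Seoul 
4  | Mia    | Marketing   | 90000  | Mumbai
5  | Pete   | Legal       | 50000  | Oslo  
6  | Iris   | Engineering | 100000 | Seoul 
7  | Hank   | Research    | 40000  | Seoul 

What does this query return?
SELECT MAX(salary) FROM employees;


Salaries: 110000, 90000, 90000, 90000, 50000, 100000, 40000
MAX = 110000

110000


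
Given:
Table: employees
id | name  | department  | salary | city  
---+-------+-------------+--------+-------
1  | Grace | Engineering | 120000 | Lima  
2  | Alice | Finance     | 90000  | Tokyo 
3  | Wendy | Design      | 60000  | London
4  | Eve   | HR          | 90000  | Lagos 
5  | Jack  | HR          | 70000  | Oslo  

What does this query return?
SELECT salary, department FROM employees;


Projecting columns: salary, department

5 rows:
120000, Engineering
90000, Finance
60000, Design
90000, HR
70000, HR


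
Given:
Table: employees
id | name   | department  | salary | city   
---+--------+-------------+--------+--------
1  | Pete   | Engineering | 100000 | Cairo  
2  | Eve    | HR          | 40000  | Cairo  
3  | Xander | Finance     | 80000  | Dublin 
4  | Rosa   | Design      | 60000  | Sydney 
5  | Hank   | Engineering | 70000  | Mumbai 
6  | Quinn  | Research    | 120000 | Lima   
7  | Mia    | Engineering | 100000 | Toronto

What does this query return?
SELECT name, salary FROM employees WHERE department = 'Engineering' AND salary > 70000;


Filtering: department = 'Engineering' AND salary > 70000
Matching: 2 rows

2 rows:
Pete, 100000
Mia, 100000


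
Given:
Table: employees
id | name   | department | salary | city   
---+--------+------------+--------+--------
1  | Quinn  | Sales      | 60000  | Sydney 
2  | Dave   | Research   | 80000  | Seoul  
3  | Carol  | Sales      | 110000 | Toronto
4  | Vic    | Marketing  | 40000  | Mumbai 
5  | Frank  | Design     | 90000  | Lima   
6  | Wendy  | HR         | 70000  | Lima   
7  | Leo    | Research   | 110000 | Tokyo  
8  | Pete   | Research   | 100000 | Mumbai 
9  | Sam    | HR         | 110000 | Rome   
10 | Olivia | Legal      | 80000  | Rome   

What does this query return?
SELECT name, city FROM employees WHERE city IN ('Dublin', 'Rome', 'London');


Filtering: city IN ('Dublin', 'Rome', 'London')
Matching: 2 rows

2 rows:
Sam, Rome
Olivia, Rome


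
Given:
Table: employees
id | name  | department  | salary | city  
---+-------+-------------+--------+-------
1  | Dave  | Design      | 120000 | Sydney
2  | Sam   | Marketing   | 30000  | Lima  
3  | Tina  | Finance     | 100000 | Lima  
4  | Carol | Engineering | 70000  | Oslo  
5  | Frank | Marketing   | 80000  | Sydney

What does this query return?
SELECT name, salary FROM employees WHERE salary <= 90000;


Filtering: salary <= 90000
Matching: 3 rows

3 rows:
Sam, 30000
Carol, 70000
Frank, 80000


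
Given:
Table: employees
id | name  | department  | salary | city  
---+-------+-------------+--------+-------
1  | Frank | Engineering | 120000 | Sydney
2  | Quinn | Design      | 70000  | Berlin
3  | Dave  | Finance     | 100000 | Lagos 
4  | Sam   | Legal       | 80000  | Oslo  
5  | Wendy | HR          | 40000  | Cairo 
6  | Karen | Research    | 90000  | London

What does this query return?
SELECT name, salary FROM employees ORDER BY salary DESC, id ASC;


Sorting by salary DESC, then id ASC for ties

6 rows:
Frank, 120000
Dave, 100000
Karen, 90000
Sam, 80000
Quinn, 70000
Wendy, 40000


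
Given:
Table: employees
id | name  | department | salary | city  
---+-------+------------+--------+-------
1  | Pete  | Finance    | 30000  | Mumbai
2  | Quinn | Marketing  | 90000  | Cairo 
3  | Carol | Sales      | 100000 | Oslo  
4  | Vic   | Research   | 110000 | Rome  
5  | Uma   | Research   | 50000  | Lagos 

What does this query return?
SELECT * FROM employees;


SELECT * returns all 5 rows with all columns

5 rows:
1, Pete, Finance, 30000, Mumbai
2, Quinn, Marketing, 90000, Cairo
3, Carol, Sales, 100000, Oslo
4, Vic, Research, 110000, Rome
5, Uma, Research, 50000, Lagos


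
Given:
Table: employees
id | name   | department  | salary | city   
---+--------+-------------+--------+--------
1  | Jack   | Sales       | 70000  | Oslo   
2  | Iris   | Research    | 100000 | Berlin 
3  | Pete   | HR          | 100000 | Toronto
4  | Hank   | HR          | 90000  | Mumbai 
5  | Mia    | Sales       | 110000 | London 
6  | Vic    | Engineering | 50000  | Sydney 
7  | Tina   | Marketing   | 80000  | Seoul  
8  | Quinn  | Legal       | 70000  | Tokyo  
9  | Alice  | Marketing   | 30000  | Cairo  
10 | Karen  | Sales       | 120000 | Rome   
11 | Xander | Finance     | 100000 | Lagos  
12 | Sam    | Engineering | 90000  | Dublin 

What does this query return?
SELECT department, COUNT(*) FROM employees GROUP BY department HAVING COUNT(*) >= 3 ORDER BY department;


Groups with count >= 3:
  Sales: 3 -> PASS
  Engineering: 2 -> filtered out
  Finance: 1 -> filtered out
  HR: 2 -> filtered out
  Legal: 1 -> filtered out
  Marketing: 2 -> filtered out
  Research: 1 -> filtered out


1 groups:
Sales, 3


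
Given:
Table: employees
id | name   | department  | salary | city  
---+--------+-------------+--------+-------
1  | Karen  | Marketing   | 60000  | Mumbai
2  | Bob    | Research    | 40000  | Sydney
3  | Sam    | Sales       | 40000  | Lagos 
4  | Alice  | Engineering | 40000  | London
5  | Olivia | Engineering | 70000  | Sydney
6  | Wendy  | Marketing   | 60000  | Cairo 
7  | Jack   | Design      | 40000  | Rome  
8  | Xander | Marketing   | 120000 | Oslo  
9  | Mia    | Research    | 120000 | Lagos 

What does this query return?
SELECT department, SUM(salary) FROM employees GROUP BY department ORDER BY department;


Summing salary within each department:
  Design: 40000 = 40000
  Engineering: 40000 + 70000 = 110000
  Marketing: 60000 + 60000 + 120000 = 240000
  Research: 40000 + 120000 = 160000
  Sales: 40000 = 40000


5 groups:
Design, 40000
Engineering, 110000
Marketing, 240000
Research, 160000
Sales, 40000


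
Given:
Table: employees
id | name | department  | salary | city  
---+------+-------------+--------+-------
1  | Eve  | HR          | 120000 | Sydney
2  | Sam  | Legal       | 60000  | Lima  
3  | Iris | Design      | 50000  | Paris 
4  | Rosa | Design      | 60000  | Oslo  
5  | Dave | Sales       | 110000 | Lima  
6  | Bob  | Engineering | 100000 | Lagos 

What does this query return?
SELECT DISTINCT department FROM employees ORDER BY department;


All 'department' values (row order): HR, Legal, Design, Design, Sales, Engineering
Removing duplicates leaves 5 unique value(s).

5 values:
Design
Engineering
HR
Legal
Sales


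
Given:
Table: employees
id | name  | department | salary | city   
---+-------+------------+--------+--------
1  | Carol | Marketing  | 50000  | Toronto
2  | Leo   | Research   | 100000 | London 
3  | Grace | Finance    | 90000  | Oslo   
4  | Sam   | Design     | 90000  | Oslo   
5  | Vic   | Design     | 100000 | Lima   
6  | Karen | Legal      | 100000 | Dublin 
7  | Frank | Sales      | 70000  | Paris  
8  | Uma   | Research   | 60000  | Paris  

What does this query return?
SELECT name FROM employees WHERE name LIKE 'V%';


LIKE 'V%' matches names starting with 'V'
Matching: 1

1 rows:
Vic


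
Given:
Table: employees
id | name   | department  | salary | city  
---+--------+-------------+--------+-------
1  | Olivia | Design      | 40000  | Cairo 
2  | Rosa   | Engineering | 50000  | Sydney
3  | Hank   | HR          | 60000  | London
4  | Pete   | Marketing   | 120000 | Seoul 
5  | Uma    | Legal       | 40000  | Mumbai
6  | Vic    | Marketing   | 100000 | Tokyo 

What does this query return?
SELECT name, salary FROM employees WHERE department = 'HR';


Filtering: department = 'HR'
Matching rows: 1

1 rows:
Hank, 60000


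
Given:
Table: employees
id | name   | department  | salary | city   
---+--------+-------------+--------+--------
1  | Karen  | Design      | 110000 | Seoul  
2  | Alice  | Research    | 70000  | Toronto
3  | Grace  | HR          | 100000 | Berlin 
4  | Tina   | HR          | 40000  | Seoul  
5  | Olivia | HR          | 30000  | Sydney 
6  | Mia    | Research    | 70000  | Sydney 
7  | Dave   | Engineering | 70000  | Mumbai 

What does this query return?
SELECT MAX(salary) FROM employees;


Salaries: 110000, 70000, 100000, 40000, 30000, 70000, 70000
MAX = 110000

110000


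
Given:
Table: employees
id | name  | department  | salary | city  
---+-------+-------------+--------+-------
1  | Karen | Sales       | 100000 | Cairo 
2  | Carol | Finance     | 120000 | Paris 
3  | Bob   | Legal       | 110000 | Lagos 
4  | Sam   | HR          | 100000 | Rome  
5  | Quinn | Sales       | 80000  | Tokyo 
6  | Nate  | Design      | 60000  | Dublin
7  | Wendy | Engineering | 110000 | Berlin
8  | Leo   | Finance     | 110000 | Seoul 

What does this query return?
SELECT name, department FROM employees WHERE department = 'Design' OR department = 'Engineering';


Filtering: department = 'Design' OR 'Engineering'
Matching: 2 rows

2 rows:
Nate, Design
Wendy, Engineering


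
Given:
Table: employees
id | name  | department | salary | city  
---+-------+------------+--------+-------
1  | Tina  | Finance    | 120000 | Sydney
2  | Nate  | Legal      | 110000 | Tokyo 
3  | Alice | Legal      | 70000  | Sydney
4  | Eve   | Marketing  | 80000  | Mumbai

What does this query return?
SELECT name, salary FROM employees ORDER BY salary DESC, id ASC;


Sorting by salary DESC, then id ASC for ties

4 rows:
Tina, 120000
Nate, 110000
Eve, 80000
Alice, 70000


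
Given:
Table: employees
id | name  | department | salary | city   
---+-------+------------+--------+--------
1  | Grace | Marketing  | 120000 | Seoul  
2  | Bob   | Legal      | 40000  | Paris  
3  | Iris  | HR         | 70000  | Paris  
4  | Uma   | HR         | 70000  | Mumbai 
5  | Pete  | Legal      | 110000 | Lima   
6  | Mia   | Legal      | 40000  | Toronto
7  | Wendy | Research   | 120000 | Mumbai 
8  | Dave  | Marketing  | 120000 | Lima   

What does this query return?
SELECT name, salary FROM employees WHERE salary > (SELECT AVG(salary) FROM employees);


Subquery: AVG(salary) = 86250.0
Filtering: salary > 86250.0
  Grace (120000) -> MATCH
  Pete (110000) -> MATCH
  Wendy (120000) -> MATCH
  Dave (120000) -> MATCH


4 rows:
Grace, 120000
Pete, 110000
Wendy, 120000
Dave, 120000


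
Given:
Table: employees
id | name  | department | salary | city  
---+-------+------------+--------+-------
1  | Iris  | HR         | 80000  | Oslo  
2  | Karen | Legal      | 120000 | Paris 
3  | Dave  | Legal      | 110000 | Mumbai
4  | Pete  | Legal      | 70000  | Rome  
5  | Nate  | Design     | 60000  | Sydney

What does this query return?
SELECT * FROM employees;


SELECT * returns all 5 rows with all columns

5 rows:
1, Iris, HR, 80000, Oslo
2, Karen, Legal, 120000, Paris
3, Dave, Legal, 110000, Mumbai
4, Pete, Legal, 70000, Rome
5, Nate, Design, 60000, Sydney


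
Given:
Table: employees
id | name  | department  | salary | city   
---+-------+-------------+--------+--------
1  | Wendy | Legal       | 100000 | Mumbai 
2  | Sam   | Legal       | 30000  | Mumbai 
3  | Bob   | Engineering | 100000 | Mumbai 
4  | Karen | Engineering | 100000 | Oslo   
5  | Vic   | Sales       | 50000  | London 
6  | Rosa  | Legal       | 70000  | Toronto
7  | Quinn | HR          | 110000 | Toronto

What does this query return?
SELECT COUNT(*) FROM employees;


COUNT(*) counts all rows

7


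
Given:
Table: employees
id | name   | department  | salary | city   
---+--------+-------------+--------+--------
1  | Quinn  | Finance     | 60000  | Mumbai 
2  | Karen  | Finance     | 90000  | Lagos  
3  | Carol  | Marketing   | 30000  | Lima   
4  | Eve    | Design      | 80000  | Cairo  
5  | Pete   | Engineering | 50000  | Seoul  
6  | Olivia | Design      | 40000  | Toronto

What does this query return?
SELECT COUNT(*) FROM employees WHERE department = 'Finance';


Counting rows where department = 'Finance'
  Quinn -> MATCH
  Karen -> MATCH


2


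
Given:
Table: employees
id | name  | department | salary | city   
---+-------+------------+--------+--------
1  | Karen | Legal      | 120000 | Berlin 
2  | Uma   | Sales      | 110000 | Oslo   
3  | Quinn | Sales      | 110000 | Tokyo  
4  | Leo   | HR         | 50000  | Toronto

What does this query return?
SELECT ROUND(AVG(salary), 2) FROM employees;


SUM(salary) = 390000
COUNT = 4
ROUND(AVG, 2) = ROUND(390000 / 4, 2) = 97500.0

97500.0


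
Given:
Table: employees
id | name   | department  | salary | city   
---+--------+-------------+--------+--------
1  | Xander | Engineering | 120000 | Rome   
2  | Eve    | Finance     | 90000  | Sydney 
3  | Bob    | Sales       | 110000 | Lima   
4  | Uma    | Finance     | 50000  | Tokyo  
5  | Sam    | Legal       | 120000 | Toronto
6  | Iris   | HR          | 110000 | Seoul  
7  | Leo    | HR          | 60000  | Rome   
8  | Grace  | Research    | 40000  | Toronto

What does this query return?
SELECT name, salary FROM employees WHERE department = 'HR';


Filtering: department = 'HR'
Matching rows: 2

2 rows:
Iris, 110000
Leo, 60000


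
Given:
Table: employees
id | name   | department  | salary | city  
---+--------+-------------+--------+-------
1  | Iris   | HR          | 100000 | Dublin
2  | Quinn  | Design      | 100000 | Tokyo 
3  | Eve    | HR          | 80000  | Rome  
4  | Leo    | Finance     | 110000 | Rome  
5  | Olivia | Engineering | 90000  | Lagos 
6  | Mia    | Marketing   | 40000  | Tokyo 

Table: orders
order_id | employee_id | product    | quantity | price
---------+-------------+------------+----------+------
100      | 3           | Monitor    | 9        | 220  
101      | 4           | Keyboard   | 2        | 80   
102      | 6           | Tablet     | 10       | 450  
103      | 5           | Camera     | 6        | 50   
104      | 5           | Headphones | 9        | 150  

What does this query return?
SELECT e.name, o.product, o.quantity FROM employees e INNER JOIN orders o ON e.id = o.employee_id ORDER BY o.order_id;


Joining employees.id = orders.employee_id:
  employee Eve (id=3) -> order Monitor
  employee Leo (id=4) -> order Keyboard
  employee Mia (id=6) -> order Tablet
  employee Olivia (id=5) -> order Camera
  employee Olivia (id=5) -> order Headphones


5 rows:
Eve, Monitor, 9
Leo, Keyboard, 2
Mia, Tablet, 10
Olivia, Camera, 6
Olivia, Headphones, 9


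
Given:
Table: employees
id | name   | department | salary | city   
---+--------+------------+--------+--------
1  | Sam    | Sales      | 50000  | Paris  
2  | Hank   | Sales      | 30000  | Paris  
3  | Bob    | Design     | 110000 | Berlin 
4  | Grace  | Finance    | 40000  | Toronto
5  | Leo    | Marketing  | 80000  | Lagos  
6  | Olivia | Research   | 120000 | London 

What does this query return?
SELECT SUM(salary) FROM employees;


SUM(salary) = 50000 + 30000 + 110000 + 40000 + 80000 + 120000 = 430000

430000


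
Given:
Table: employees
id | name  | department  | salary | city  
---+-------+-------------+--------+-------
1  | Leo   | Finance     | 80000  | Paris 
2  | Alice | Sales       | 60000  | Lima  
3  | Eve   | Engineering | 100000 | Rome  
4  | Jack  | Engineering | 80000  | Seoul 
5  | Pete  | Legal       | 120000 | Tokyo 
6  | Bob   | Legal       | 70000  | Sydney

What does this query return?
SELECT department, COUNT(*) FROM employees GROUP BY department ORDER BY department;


Assigning each row to its department group:
  Leo -> Finance
  Alice -> Sales
  Eve -> Engineering
  Jack -> Engineering
  Pete -> Legal
  Bob -> Legal


4 groups:
Engineering, 2
Finance, 1
Legal, 2
Sales, 1


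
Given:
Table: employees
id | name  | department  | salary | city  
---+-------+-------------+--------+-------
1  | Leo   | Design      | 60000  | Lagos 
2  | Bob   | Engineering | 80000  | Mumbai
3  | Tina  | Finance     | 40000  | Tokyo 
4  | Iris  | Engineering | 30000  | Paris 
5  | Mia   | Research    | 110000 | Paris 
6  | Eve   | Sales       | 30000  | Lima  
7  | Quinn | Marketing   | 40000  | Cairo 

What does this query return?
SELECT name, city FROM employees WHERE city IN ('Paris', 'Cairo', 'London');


Filtering: city IN ('Paris', 'Cairo', 'London')
Matching: 3 rows

3 rows:
Iris, Paris
Mia, Paris
Quinn, Cairo


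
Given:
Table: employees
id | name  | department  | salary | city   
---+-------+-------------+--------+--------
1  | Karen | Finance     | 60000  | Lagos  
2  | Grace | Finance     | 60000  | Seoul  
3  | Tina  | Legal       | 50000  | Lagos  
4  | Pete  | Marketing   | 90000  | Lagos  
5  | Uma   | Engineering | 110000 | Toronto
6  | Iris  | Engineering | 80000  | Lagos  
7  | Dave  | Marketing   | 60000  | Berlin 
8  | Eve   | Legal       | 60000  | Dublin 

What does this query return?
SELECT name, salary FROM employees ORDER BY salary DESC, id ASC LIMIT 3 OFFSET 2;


Sort by salary DESC (id ASC tiebreak), then skip 2 and take 3
Rows 3 through 5

3 rows:
Iris, 80000
Karen, 60000
Grace, 60000


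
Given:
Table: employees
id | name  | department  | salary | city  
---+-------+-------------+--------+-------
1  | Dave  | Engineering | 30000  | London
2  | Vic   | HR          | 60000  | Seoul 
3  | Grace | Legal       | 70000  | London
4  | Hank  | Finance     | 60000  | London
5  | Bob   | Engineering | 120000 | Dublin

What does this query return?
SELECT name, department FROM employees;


Projecting columns: name, department

5 rows:
Dave, Engineering
Vic, HR
Grace, Legal
Hank, Finance
Bob, Engineering


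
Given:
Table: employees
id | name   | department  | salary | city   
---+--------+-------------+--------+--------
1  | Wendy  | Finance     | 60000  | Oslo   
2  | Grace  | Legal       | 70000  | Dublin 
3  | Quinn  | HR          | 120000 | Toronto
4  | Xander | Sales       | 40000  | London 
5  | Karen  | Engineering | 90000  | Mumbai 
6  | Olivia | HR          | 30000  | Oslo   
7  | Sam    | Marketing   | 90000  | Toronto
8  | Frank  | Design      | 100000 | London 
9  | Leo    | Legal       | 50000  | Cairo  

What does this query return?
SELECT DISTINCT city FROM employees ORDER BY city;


All 'city' values (row order): Oslo, Dublin, Toronto, London, Mumbai, Oslo, Toronto, London, Cairo
Removing duplicates leaves 6 unique value(s).

6 values:
Cairo
Dublin
London
Mumbai
Oslo
Toronto


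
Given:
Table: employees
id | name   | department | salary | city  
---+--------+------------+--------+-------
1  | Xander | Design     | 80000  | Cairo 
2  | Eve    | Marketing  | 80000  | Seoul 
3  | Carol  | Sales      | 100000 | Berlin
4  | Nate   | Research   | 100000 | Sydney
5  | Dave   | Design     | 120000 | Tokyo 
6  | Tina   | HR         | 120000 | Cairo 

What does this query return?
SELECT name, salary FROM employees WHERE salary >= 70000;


Filtering: salary >= 70000
Matching: 6 rows

6 rows:
Xander, 80000
Eve, 80000
Carol, 100000
Nate, 100000
Dave, 120000
Tina, 120000


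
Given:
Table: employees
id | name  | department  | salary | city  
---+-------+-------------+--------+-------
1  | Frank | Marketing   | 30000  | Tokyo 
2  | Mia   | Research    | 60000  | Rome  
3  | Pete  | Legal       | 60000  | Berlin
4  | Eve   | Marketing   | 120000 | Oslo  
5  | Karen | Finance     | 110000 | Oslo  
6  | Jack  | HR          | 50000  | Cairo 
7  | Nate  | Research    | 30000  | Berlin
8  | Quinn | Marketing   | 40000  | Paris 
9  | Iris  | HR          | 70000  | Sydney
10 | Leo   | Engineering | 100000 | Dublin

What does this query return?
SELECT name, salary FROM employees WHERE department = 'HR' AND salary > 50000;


Filtering: department = 'HR' AND salary > 50000
Matching: 1 rows

1 rows:
Iris, 70000


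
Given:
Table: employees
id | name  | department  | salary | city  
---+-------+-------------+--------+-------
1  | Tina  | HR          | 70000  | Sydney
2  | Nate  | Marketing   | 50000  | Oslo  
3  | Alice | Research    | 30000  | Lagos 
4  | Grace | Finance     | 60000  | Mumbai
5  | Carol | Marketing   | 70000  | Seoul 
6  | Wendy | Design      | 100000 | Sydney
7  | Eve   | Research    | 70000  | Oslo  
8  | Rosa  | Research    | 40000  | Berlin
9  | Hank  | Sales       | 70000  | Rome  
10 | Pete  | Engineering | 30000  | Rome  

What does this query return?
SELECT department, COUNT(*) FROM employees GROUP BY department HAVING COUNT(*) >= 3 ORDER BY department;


Groups with count >= 3:
  Research: 3 -> PASS
  Design: 1 -> filtered out
  Engineering: 1 -> filtered out
  Finance: 1 -> filtered out
  HR: 1 -> filtered out
  Marketing: 2 -> filtered out
  Sales: 1 -> filtered out


1 groups:
Research, 3
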